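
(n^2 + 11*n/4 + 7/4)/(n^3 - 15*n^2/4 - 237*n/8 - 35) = 2*(n + 1)/(2*n^2 - 11*n - 40)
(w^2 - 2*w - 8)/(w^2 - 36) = (w^2 - 2*w - 8)/(w^2 - 36)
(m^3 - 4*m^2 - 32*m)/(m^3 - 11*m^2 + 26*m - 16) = m*(m + 4)/(m^2 - 3*m + 2)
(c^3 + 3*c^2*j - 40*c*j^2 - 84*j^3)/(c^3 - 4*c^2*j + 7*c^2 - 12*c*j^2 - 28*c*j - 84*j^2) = (c + 7*j)/(c + 7)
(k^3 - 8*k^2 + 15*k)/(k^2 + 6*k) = (k^2 - 8*k + 15)/(k + 6)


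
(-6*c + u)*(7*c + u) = -42*c^2 + c*u + u^2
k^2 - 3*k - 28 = (k - 7)*(k + 4)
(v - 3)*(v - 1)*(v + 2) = v^3 - 2*v^2 - 5*v + 6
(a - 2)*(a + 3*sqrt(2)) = a^2 - 2*a + 3*sqrt(2)*a - 6*sqrt(2)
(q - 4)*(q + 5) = q^2 + q - 20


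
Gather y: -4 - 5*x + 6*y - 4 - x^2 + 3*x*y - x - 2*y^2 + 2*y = -x^2 - 6*x - 2*y^2 + y*(3*x + 8) - 8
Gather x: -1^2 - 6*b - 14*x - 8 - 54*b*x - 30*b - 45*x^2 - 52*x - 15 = -36*b - 45*x^2 + x*(-54*b - 66) - 24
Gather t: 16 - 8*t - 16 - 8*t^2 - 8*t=-8*t^2 - 16*t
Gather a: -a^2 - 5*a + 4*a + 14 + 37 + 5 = -a^2 - a + 56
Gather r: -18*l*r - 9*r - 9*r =r*(-18*l - 18)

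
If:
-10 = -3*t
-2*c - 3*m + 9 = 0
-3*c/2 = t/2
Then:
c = -10/9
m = 101/27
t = 10/3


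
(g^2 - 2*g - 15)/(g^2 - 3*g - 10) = (g + 3)/(g + 2)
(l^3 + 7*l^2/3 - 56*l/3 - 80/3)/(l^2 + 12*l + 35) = (3*l^2 - 8*l - 16)/(3*(l + 7))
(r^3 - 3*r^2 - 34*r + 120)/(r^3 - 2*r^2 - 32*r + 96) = (r - 5)/(r - 4)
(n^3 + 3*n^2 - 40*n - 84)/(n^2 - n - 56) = (n^2 - 4*n - 12)/(n - 8)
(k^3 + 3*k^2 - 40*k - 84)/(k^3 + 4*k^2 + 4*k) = (k^2 + k - 42)/(k*(k + 2))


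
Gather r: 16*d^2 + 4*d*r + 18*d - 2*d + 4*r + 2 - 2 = 16*d^2 + 16*d + r*(4*d + 4)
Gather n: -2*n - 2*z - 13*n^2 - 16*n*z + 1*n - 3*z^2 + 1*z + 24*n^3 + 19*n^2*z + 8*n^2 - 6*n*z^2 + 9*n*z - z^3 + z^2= 24*n^3 + n^2*(19*z - 5) + n*(-6*z^2 - 7*z - 1) - z^3 - 2*z^2 - z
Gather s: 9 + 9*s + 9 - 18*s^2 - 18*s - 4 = -18*s^2 - 9*s + 14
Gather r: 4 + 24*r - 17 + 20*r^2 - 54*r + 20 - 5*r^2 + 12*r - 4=15*r^2 - 18*r + 3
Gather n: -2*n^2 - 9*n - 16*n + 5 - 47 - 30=-2*n^2 - 25*n - 72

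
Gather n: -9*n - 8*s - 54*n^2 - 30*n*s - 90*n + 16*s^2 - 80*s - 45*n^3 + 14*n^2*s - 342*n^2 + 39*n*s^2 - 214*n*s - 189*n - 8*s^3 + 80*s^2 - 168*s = -45*n^3 + n^2*(14*s - 396) + n*(39*s^2 - 244*s - 288) - 8*s^3 + 96*s^2 - 256*s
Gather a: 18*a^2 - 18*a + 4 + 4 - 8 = 18*a^2 - 18*a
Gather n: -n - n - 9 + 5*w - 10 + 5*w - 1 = -2*n + 10*w - 20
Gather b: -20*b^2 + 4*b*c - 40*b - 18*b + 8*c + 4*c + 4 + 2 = -20*b^2 + b*(4*c - 58) + 12*c + 6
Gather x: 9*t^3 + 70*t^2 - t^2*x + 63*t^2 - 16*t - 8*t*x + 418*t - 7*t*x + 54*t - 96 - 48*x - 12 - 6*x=9*t^3 + 133*t^2 + 456*t + x*(-t^2 - 15*t - 54) - 108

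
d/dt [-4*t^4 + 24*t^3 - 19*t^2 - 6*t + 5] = -16*t^3 + 72*t^2 - 38*t - 6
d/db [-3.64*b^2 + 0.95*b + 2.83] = 0.95 - 7.28*b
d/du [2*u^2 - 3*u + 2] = 4*u - 3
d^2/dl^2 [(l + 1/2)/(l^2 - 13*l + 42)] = ((25 - 6*l)*(l^2 - 13*l + 42) + (2*l - 13)^2*(2*l + 1))/(l^2 - 13*l + 42)^3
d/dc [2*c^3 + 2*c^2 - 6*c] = 6*c^2 + 4*c - 6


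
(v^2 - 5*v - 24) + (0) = v^2 - 5*v - 24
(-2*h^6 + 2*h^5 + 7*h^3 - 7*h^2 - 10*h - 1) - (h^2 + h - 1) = -2*h^6 + 2*h^5 + 7*h^3 - 8*h^2 - 11*h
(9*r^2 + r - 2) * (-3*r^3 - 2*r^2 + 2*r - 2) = -27*r^5 - 21*r^4 + 22*r^3 - 12*r^2 - 6*r + 4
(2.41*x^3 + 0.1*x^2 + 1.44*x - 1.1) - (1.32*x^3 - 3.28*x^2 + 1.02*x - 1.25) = 1.09*x^3 + 3.38*x^2 + 0.42*x + 0.15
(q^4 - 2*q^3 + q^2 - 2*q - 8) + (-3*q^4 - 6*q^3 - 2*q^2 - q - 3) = -2*q^4 - 8*q^3 - q^2 - 3*q - 11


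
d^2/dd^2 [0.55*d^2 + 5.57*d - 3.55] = 1.10000000000000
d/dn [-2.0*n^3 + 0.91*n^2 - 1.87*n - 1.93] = -6.0*n^2 + 1.82*n - 1.87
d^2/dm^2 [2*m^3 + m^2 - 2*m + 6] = 12*m + 2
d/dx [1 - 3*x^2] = -6*x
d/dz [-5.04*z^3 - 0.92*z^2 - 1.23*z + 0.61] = -15.12*z^2 - 1.84*z - 1.23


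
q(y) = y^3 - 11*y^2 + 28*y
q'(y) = 3*y^2 - 22*y + 28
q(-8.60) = -1690.42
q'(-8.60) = 439.08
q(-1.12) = -46.56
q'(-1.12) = 56.40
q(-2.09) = -115.70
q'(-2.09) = 87.08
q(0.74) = 15.10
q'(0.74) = 13.36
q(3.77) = 2.80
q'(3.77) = -12.30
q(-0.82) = -30.91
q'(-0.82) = 48.06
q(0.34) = 8.29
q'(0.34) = 20.87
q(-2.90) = -198.10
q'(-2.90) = 117.03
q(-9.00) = -1872.00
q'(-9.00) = 469.00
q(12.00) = 480.00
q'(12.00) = 196.00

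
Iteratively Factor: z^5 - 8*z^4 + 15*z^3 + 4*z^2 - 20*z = (z + 1)*(z^4 - 9*z^3 + 24*z^2 - 20*z) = (z - 2)*(z + 1)*(z^3 - 7*z^2 + 10*z) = z*(z - 2)*(z + 1)*(z^2 - 7*z + 10) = z*(z - 5)*(z - 2)*(z + 1)*(z - 2)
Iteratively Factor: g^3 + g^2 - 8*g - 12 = (g + 2)*(g^2 - g - 6) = (g + 2)^2*(g - 3)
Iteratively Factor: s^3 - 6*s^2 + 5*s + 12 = (s + 1)*(s^2 - 7*s + 12) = (s - 4)*(s + 1)*(s - 3)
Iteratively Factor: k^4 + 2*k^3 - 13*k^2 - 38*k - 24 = (k + 1)*(k^3 + k^2 - 14*k - 24) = (k + 1)*(k + 3)*(k^2 - 2*k - 8) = (k + 1)*(k + 2)*(k + 3)*(k - 4)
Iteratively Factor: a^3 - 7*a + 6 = (a - 1)*(a^2 + a - 6) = (a - 2)*(a - 1)*(a + 3)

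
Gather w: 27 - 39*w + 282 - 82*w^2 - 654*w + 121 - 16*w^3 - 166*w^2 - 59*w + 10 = -16*w^3 - 248*w^2 - 752*w + 440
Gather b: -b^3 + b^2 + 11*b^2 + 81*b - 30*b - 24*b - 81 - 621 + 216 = -b^3 + 12*b^2 + 27*b - 486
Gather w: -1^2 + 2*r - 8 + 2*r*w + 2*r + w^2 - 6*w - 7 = 4*r + w^2 + w*(2*r - 6) - 16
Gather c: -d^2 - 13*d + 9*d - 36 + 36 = -d^2 - 4*d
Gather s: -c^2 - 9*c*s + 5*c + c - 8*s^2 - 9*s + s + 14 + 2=-c^2 + 6*c - 8*s^2 + s*(-9*c - 8) + 16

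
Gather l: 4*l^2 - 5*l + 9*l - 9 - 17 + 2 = 4*l^2 + 4*l - 24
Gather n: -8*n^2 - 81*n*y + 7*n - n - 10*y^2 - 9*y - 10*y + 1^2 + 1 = -8*n^2 + n*(6 - 81*y) - 10*y^2 - 19*y + 2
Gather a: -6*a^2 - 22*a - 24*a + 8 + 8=-6*a^2 - 46*a + 16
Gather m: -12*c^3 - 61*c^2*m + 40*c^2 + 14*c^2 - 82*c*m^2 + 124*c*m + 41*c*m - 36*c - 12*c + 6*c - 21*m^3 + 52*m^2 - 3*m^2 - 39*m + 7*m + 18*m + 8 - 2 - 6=-12*c^3 + 54*c^2 - 42*c - 21*m^3 + m^2*(49 - 82*c) + m*(-61*c^2 + 165*c - 14)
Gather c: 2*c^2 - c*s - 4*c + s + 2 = 2*c^2 + c*(-s - 4) + s + 2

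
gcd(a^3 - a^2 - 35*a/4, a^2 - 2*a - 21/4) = a - 7/2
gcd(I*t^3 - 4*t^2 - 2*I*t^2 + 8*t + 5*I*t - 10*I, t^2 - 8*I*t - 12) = 1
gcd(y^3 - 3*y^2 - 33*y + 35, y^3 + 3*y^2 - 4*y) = y - 1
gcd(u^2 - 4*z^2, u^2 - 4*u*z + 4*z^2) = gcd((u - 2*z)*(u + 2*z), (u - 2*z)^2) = -u + 2*z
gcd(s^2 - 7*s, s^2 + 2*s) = s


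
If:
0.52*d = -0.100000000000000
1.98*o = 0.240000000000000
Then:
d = -0.19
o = 0.12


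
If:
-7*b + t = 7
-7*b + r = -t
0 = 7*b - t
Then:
No Solution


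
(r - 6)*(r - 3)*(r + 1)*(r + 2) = r^4 - 6*r^3 - 7*r^2 + 36*r + 36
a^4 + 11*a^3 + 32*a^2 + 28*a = a*(a + 2)^2*(a + 7)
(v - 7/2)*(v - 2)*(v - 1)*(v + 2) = v^4 - 9*v^3/2 - v^2/2 + 18*v - 14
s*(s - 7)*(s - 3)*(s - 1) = s^4 - 11*s^3 + 31*s^2 - 21*s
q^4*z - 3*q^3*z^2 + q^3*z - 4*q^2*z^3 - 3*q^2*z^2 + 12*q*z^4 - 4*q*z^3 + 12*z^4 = (q - 3*z)*(q - 2*z)*(q + 2*z)*(q*z + z)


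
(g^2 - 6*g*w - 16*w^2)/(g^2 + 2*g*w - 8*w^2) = (g^2 - 6*g*w - 16*w^2)/(g^2 + 2*g*w - 8*w^2)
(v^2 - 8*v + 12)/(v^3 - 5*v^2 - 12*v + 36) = 1/(v + 3)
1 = 1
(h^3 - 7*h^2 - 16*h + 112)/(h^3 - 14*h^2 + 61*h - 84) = (h + 4)/(h - 3)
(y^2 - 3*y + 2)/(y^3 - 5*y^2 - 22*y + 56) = (y - 1)/(y^2 - 3*y - 28)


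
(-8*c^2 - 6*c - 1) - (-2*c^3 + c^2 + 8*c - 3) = 2*c^3 - 9*c^2 - 14*c + 2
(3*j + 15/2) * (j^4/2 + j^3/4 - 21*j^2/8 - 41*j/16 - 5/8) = 3*j^5/2 + 9*j^4/2 - 6*j^3 - 219*j^2/8 - 675*j/32 - 75/16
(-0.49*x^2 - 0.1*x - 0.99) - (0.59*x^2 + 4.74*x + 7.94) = -1.08*x^2 - 4.84*x - 8.93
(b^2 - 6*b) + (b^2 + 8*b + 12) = 2*b^2 + 2*b + 12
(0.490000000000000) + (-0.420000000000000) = 0.0700000000000000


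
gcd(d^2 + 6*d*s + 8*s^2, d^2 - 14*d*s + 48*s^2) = 1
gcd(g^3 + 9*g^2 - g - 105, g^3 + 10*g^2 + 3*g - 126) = g^2 + 4*g - 21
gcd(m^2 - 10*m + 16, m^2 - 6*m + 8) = m - 2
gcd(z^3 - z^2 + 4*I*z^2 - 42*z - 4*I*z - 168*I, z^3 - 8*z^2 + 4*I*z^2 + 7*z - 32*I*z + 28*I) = z^2 + z*(-7 + 4*I) - 28*I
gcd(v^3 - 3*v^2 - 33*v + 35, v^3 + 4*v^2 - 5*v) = v^2 + 4*v - 5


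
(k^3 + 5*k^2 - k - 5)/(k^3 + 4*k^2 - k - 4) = (k + 5)/(k + 4)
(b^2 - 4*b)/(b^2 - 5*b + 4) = b/(b - 1)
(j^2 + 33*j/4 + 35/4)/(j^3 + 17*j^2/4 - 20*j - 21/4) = (4*j + 5)/(4*j^2 - 11*j - 3)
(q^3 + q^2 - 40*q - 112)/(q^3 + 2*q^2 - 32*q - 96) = (q - 7)/(q - 6)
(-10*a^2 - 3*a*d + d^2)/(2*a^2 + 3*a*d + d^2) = (-5*a + d)/(a + d)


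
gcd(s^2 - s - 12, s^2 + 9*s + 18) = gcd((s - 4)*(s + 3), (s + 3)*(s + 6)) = s + 3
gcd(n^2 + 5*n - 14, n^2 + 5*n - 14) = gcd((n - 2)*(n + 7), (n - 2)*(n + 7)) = n^2 + 5*n - 14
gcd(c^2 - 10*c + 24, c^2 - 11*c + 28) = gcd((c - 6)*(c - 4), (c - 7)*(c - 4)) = c - 4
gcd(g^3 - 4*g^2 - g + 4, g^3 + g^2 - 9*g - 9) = g + 1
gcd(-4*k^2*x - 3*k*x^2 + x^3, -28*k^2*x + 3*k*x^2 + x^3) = -4*k*x + x^2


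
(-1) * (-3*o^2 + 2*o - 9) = 3*o^2 - 2*o + 9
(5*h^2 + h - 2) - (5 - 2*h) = 5*h^2 + 3*h - 7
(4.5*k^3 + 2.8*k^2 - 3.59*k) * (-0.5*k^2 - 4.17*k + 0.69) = -2.25*k^5 - 20.165*k^4 - 6.776*k^3 + 16.9023*k^2 - 2.4771*k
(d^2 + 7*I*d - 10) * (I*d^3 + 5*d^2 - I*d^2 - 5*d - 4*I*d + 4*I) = I*d^5 - 2*d^4 - I*d^4 + 2*d^3 + 21*I*d^3 - 22*d^2 - 21*I*d^2 + 22*d + 40*I*d - 40*I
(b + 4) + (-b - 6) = -2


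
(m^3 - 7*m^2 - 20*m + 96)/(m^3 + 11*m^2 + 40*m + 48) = (m^2 - 11*m + 24)/(m^2 + 7*m + 12)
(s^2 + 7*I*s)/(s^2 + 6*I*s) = (s + 7*I)/(s + 6*I)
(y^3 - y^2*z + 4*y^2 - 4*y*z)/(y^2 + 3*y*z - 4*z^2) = y*(y + 4)/(y + 4*z)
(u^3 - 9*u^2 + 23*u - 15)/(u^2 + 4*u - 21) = (u^2 - 6*u + 5)/(u + 7)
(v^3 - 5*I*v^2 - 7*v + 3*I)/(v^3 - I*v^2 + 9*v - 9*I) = (v - I)/(v + 3*I)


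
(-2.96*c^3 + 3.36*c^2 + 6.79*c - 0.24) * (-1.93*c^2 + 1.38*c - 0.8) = 5.7128*c^5 - 10.5696*c^4 - 6.0999*c^3 + 7.1454*c^2 - 5.7632*c + 0.192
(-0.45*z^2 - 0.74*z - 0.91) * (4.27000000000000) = -1.9215*z^2 - 3.1598*z - 3.8857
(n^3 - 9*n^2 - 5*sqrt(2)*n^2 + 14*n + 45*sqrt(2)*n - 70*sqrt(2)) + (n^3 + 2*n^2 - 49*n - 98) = 2*n^3 - 5*sqrt(2)*n^2 - 7*n^2 - 35*n + 45*sqrt(2)*n - 70*sqrt(2) - 98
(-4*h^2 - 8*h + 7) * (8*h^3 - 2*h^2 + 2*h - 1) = -32*h^5 - 56*h^4 + 64*h^3 - 26*h^2 + 22*h - 7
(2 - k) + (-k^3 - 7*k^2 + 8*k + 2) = -k^3 - 7*k^2 + 7*k + 4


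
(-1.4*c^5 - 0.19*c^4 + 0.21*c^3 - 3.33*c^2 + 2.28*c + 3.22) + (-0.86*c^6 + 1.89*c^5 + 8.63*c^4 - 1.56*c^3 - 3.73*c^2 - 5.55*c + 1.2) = -0.86*c^6 + 0.49*c^5 + 8.44*c^4 - 1.35*c^3 - 7.06*c^2 - 3.27*c + 4.42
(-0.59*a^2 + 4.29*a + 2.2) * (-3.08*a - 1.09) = 1.8172*a^3 - 12.5701*a^2 - 11.4521*a - 2.398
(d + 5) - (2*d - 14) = 19 - d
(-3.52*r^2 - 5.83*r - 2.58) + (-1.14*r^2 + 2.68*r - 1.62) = -4.66*r^2 - 3.15*r - 4.2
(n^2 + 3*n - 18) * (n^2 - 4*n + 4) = n^4 - n^3 - 26*n^2 + 84*n - 72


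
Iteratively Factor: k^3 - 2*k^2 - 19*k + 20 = (k - 1)*(k^2 - k - 20) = (k - 5)*(k - 1)*(k + 4)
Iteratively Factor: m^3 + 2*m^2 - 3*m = (m)*(m^2 + 2*m - 3) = m*(m + 3)*(m - 1)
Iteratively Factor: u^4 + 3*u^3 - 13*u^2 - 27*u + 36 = (u - 1)*(u^3 + 4*u^2 - 9*u - 36) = (u - 1)*(u + 4)*(u^2 - 9) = (u - 1)*(u + 3)*(u + 4)*(u - 3)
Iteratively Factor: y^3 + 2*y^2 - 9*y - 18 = (y + 3)*(y^2 - y - 6) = (y + 2)*(y + 3)*(y - 3)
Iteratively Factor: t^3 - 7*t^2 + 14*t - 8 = (t - 4)*(t^2 - 3*t + 2) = (t - 4)*(t - 1)*(t - 2)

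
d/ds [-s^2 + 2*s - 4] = 2 - 2*s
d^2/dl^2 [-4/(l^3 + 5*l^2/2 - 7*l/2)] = 16*(l*(6*l + 5)*(2*l^2 + 5*l - 7) - (6*l^2 + 10*l - 7)^2)/(l^3*(2*l^2 + 5*l - 7)^3)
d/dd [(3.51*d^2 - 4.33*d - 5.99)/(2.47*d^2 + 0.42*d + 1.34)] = (12.1693*d^2 + 38.9974*d - 3.2864)/(6.1009*d^4 + 2.0748*d^3 + 6.796*d^2 + 1.1256*d + 1.7956)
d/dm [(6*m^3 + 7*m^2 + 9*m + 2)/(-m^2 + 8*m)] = (-6*m^4 + 96*m^3 + 65*m^2 + 4*m - 16)/(m^2*(m^2 - 16*m + 64))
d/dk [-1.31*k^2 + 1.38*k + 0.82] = 1.38 - 2.62*k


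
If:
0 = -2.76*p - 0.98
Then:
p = -0.36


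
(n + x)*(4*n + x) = 4*n^2 + 5*n*x + x^2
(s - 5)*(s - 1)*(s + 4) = s^3 - 2*s^2 - 19*s + 20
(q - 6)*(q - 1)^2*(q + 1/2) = q^4 - 15*q^3/2 + 9*q^2 + q/2 - 3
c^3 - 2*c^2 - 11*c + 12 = (c - 4)*(c - 1)*(c + 3)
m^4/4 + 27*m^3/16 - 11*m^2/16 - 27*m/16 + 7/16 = (m/4 + 1/4)*(m - 1)*(m - 1/4)*(m + 7)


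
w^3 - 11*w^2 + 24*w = w*(w - 8)*(w - 3)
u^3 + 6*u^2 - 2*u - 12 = (u + 6)*(u - sqrt(2))*(u + sqrt(2))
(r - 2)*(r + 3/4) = r^2 - 5*r/4 - 3/2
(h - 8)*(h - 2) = h^2 - 10*h + 16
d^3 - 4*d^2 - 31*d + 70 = (d - 7)*(d - 2)*(d + 5)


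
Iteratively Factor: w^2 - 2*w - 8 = (w + 2)*(w - 4)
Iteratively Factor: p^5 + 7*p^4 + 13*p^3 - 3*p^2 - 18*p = (p + 3)*(p^4 + 4*p^3 + p^2 - 6*p) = p*(p + 3)*(p^3 + 4*p^2 + p - 6) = p*(p - 1)*(p + 3)*(p^2 + 5*p + 6) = p*(p - 1)*(p + 2)*(p + 3)*(p + 3)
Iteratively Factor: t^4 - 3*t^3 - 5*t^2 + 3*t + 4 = (t + 1)*(t^3 - 4*t^2 - t + 4) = (t - 4)*(t + 1)*(t^2 - 1) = (t - 4)*(t - 1)*(t + 1)*(t + 1)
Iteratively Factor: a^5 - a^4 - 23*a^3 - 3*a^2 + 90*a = (a + 3)*(a^4 - 4*a^3 - 11*a^2 + 30*a) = (a + 3)^2*(a^3 - 7*a^2 + 10*a) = (a - 5)*(a + 3)^2*(a^2 - 2*a) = (a - 5)*(a - 2)*(a + 3)^2*(a)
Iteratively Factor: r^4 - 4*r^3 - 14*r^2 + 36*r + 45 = (r + 1)*(r^3 - 5*r^2 - 9*r + 45) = (r - 3)*(r + 1)*(r^2 - 2*r - 15) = (r - 3)*(r + 1)*(r + 3)*(r - 5)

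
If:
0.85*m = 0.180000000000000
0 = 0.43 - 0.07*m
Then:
No Solution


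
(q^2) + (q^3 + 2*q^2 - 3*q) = q^3 + 3*q^2 - 3*q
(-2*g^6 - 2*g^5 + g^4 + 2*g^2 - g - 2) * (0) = 0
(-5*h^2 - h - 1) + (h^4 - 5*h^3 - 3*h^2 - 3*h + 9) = h^4 - 5*h^3 - 8*h^2 - 4*h + 8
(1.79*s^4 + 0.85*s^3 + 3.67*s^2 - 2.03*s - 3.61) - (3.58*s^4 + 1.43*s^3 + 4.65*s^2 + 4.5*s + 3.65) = -1.79*s^4 - 0.58*s^3 - 0.98*s^2 - 6.53*s - 7.26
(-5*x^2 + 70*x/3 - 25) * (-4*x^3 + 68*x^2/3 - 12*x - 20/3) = 20*x^5 - 620*x^4/3 + 6200*x^3/9 - 2440*x^2/3 + 1300*x/9 + 500/3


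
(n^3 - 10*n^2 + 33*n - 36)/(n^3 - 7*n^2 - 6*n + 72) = (n^2 - 6*n + 9)/(n^2 - 3*n - 18)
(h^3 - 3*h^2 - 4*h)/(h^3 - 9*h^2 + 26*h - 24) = h*(h + 1)/(h^2 - 5*h + 6)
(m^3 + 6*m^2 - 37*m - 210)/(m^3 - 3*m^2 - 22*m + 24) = (m^2 + 12*m + 35)/(m^2 + 3*m - 4)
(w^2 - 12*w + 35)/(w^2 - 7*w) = (w - 5)/w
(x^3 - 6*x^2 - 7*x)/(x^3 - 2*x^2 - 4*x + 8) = x*(x^2 - 6*x - 7)/(x^3 - 2*x^2 - 4*x + 8)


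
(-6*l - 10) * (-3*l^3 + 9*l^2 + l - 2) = 18*l^4 - 24*l^3 - 96*l^2 + 2*l + 20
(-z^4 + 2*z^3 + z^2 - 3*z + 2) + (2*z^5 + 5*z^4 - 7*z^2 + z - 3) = 2*z^5 + 4*z^4 + 2*z^3 - 6*z^2 - 2*z - 1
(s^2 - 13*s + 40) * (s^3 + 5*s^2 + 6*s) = s^5 - 8*s^4 - 19*s^3 + 122*s^2 + 240*s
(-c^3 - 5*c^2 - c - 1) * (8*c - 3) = -8*c^4 - 37*c^3 + 7*c^2 - 5*c + 3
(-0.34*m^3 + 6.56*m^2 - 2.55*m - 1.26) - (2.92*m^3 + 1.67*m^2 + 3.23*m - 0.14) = -3.26*m^3 + 4.89*m^2 - 5.78*m - 1.12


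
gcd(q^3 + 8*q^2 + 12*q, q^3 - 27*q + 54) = q + 6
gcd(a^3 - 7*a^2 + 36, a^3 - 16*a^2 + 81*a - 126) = a^2 - 9*a + 18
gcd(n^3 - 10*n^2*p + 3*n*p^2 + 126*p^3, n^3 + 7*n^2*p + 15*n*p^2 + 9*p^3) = n + 3*p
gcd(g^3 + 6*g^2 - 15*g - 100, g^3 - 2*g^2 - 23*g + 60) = g^2 + g - 20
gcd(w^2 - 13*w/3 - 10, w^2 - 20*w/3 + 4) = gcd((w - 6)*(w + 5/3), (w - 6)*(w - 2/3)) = w - 6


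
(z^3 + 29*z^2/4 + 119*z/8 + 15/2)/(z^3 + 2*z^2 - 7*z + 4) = (8*z^2 + 26*z + 15)/(8*(z^2 - 2*z + 1))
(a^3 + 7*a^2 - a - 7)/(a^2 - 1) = a + 7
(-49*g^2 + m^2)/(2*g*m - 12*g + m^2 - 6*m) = (-49*g^2 + m^2)/(2*g*m - 12*g + m^2 - 6*m)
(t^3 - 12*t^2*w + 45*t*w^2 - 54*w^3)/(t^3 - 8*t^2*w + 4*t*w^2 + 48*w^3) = (t^2 - 6*t*w + 9*w^2)/(t^2 - 2*t*w - 8*w^2)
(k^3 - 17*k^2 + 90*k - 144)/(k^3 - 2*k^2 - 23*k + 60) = (k^2 - 14*k + 48)/(k^2 + k - 20)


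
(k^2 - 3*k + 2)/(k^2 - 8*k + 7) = (k - 2)/(k - 7)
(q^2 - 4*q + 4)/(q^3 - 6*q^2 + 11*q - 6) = (q - 2)/(q^2 - 4*q + 3)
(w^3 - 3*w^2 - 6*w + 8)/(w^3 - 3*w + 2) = (w - 4)/(w - 1)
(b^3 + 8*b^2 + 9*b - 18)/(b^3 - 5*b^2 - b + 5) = (b^2 + 9*b + 18)/(b^2 - 4*b - 5)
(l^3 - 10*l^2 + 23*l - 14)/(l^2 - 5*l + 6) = (l^2 - 8*l + 7)/(l - 3)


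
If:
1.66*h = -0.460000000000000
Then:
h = -0.28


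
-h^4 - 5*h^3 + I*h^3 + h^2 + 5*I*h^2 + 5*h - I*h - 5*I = (h + 5)*(h - I)*(I*h - I)*(I*h + I)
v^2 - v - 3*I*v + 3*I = (v - 1)*(v - 3*I)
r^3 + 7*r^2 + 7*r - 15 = (r - 1)*(r + 3)*(r + 5)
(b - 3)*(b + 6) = b^2 + 3*b - 18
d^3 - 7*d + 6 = (d - 2)*(d - 1)*(d + 3)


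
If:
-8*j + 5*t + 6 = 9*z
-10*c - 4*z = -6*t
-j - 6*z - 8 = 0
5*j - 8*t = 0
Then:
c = 26/9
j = 16/3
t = 10/3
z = -20/9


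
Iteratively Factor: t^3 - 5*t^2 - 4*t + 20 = (t + 2)*(t^2 - 7*t + 10) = (t - 5)*(t + 2)*(t - 2)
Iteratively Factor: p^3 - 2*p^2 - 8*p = (p + 2)*(p^2 - 4*p) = (p - 4)*(p + 2)*(p)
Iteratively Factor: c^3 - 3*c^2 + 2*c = (c - 1)*(c^2 - 2*c) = (c - 2)*(c - 1)*(c)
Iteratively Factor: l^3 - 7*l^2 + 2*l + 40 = (l - 4)*(l^2 - 3*l - 10) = (l - 4)*(l + 2)*(l - 5)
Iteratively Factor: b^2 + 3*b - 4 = (b + 4)*(b - 1)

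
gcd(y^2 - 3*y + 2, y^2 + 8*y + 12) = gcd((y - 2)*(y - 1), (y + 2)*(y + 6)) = 1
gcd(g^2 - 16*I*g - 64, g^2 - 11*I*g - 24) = g - 8*I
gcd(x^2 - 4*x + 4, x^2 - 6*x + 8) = x - 2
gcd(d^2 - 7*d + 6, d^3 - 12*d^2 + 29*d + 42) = d - 6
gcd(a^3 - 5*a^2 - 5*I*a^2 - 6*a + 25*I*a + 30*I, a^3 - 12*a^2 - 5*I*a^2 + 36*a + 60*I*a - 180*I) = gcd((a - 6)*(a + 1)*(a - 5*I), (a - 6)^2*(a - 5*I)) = a^2 + a*(-6 - 5*I) + 30*I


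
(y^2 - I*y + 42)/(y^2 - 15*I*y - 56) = (y + 6*I)/(y - 8*I)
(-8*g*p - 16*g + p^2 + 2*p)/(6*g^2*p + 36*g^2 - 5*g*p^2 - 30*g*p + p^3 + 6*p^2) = (-8*g*p - 16*g + p^2 + 2*p)/(6*g^2*p + 36*g^2 - 5*g*p^2 - 30*g*p + p^3 + 6*p^2)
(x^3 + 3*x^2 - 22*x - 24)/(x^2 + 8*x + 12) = (x^2 - 3*x - 4)/(x + 2)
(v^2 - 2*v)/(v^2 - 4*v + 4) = v/(v - 2)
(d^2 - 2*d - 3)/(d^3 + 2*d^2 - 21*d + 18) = (d + 1)/(d^2 + 5*d - 6)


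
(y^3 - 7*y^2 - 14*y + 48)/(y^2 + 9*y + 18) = (y^2 - 10*y + 16)/(y + 6)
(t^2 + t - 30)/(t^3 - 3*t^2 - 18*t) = (-t^2 - t + 30)/(t*(-t^2 + 3*t + 18))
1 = 1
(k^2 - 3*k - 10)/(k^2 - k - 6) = (k - 5)/(k - 3)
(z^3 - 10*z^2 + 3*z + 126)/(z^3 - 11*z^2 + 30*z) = (z^2 - 4*z - 21)/(z*(z - 5))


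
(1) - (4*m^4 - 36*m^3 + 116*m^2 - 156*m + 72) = -4*m^4 + 36*m^3 - 116*m^2 + 156*m - 71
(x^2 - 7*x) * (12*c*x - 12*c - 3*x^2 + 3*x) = 12*c*x^3 - 96*c*x^2 + 84*c*x - 3*x^4 + 24*x^3 - 21*x^2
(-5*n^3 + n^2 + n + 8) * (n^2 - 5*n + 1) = -5*n^5 + 26*n^4 - 9*n^3 + 4*n^2 - 39*n + 8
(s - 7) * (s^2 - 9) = s^3 - 7*s^2 - 9*s + 63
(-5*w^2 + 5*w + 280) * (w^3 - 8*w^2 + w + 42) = -5*w^5 + 45*w^4 + 235*w^3 - 2445*w^2 + 490*w + 11760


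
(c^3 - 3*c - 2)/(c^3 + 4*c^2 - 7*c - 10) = (c + 1)/(c + 5)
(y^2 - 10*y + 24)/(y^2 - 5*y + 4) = (y - 6)/(y - 1)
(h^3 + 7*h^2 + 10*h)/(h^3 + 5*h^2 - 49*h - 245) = h*(h + 2)/(h^2 - 49)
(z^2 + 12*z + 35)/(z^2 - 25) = (z + 7)/(z - 5)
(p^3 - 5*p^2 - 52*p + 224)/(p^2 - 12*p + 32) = p + 7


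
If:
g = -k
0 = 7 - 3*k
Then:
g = -7/3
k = 7/3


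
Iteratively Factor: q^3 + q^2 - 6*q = (q - 2)*(q^2 + 3*q) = q*(q - 2)*(q + 3)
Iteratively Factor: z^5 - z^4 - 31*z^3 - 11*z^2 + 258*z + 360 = (z + 2)*(z^4 - 3*z^3 - 25*z^2 + 39*z + 180) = (z - 5)*(z + 2)*(z^3 + 2*z^2 - 15*z - 36) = (z - 5)*(z + 2)*(z + 3)*(z^2 - z - 12) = (z - 5)*(z - 4)*(z + 2)*(z + 3)*(z + 3)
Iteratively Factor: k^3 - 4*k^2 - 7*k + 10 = (k + 2)*(k^2 - 6*k + 5) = (k - 1)*(k + 2)*(k - 5)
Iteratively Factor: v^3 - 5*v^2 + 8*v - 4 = (v - 1)*(v^2 - 4*v + 4) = (v - 2)*(v - 1)*(v - 2)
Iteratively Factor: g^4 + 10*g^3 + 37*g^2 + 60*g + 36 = (g + 2)*(g^3 + 8*g^2 + 21*g + 18) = (g + 2)*(g + 3)*(g^2 + 5*g + 6) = (g + 2)^2*(g + 3)*(g + 3)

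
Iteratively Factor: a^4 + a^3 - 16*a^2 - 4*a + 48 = (a + 2)*(a^3 - a^2 - 14*a + 24) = (a - 3)*(a + 2)*(a^2 + 2*a - 8) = (a - 3)*(a + 2)*(a + 4)*(a - 2)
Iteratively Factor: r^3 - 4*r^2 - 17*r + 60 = (r - 3)*(r^2 - r - 20) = (r - 3)*(r + 4)*(r - 5)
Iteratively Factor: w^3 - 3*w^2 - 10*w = (w)*(w^2 - 3*w - 10) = w*(w - 5)*(w + 2)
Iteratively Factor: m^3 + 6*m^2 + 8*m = (m + 4)*(m^2 + 2*m) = (m + 2)*(m + 4)*(m)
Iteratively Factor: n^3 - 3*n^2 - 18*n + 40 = (n + 4)*(n^2 - 7*n + 10) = (n - 2)*(n + 4)*(n - 5)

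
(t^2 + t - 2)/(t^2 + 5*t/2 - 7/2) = 2*(t + 2)/(2*t + 7)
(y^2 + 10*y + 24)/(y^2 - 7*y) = (y^2 + 10*y + 24)/(y*(y - 7))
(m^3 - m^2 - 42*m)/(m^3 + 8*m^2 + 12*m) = (m - 7)/(m + 2)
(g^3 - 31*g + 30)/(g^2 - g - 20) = (g^2 + 5*g - 6)/(g + 4)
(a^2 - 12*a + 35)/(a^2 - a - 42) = (a - 5)/(a + 6)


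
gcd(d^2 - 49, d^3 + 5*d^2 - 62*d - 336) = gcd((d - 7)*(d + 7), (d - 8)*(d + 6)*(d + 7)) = d + 7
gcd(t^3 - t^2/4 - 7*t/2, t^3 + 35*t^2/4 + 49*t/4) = t^2 + 7*t/4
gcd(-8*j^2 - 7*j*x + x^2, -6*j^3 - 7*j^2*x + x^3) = j + x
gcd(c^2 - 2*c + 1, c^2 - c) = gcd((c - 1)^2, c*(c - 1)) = c - 1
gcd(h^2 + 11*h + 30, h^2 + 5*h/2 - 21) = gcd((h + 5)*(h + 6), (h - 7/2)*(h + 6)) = h + 6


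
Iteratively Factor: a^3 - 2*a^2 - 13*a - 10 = (a - 5)*(a^2 + 3*a + 2) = (a - 5)*(a + 1)*(a + 2)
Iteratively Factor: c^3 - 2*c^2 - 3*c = (c)*(c^2 - 2*c - 3) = c*(c - 3)*(c + 1)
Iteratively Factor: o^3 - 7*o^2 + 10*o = (o - 2)*(o^2 - 5*o) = (o - 5)*(o - 2)*(o)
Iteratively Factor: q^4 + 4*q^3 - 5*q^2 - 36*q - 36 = (q + 3)*(q^3 + q^2 - 8*q - 12) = (q + 2)*(q + 3)*(q^2 - q - 6) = (q - 3)*(q + 2)*(q + 3)*(q + 2)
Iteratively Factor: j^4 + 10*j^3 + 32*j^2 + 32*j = (j + 4)*(j^3 + 6*j^2 + 8*j) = (j + 2)*(j + 4)*(j^2 + 4*j) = j*(j + 2)*(j + 4)*(j + 4)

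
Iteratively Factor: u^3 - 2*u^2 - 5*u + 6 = (u - 1)*(u^2 - u - 6) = (u - 1)*(u + 2)*(u - 3)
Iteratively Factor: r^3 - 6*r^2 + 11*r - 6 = (r - 1)*(r^2 - 5*r + 6) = (r - 2)*(r - 1)*(r - 3)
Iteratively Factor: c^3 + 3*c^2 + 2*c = (c + 2)*(c^2 + c) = c*(c + 2)*(c + 1)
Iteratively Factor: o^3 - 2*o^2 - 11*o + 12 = (o + 3)*(o^2 - 5*o + 4) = (o - 4)*(o + 3)*(o - 1)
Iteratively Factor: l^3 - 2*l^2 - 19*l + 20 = (l - 1)*(l^2 - l - 20) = (l - 5)*(l - 1)*(l + 4)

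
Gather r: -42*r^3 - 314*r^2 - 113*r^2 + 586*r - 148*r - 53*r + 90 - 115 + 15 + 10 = -42*r^3 - 427*r^2 + 385*r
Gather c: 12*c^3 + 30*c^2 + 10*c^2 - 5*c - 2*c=12*c^3 + 40*c^2 - 7*c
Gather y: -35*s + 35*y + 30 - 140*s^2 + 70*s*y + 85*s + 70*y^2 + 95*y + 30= -140*s^2 + 50*s + 70*y^2 + y*(70*s + 130) + 60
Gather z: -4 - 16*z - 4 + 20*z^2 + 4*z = 20*z^2 - 12*z - 8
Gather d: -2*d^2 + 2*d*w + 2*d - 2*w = -2*d^2 + d*(2*w + 2) - 2*w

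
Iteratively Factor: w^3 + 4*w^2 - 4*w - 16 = (w + 4)*(w^2 - 4) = (w + 2)*(w + 4)*(w - 2)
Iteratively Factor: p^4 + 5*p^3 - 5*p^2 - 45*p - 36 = (p + 3)*(p^3 + 2*p^2 - 11*p - 12) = (p + 3)*(p + 4)*(p^2 - 2*p - 3) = (p + 1)*(p + 3)*(p + 4)*(p - 3)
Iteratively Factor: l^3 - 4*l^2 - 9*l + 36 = (l - 4)*(l^2 - 9) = (l - 4)*(l - 3)*(l + 3)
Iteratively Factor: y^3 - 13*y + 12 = (y - 1)*(y^2 + y - 12) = (y - 1)*(y + 4)*(y - 3)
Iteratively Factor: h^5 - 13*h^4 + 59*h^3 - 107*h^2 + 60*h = (h)*(h^4 - 13*h^3 + 59*h^2 - 107*h + 60) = h*(h - 1)*(h^3 - 12*h^2 + 47*h - 60) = h*(h - 5)*(h - 1)*(h^2 - 7*h + 12) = h*(h - 5)*(h - 3)*(h - 1)*(h - 4)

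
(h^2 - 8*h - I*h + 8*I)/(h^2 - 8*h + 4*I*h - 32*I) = (h - I)/(h + 4*I)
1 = 1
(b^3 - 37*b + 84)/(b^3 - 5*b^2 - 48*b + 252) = (b^2 - 7*b + 12)/(b^2 - 12*b + 36)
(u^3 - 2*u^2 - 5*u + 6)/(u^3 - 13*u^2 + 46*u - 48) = (u^2 + u - 2)/(u^2 - 10*u + 16)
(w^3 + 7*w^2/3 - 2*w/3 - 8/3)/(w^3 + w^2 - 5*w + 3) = (3*w^2 + 10*w + 8)/(3*(w^2 + 2*w - 3))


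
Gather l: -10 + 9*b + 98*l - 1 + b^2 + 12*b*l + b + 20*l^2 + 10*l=b^2 + 10*b + 20*l^2 + l*(12*b + 108) - 11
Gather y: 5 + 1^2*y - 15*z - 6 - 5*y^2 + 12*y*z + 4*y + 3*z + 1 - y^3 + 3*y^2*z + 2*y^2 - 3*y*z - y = -y^3 + y^2*(3*z - 3) + y*(9*z + 4) - 12*z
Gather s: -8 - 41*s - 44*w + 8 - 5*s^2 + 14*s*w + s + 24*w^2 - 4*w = -5*s^2 + s*(14*w - 40) + 24*w^2 - 48*w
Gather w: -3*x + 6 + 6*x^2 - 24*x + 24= 6*x^2 - 27*x + 30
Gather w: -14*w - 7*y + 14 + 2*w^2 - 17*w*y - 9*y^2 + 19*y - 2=2*w^2 + w*(-17*y - 14) - 9*y^2 + 12*y + 12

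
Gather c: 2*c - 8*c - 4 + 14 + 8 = 18 - 6*c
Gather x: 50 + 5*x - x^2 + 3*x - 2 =-x^2 + 8*x + 48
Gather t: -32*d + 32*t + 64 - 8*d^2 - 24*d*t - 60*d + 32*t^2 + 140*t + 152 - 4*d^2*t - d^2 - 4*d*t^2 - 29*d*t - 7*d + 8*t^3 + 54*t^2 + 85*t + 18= -9*d^2 - 99*d + 8*t^3 + t^2*(86 - 4*d) + t*(-4*d^2 - 53*d + 257) + 234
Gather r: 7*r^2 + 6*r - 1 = 7*r^2 + 6*r - 1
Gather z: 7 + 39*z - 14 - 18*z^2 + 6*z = -18*z^2 + 45*z - 7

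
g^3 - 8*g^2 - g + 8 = (g - 8)*(g - 1)*(g + 1)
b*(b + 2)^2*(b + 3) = b^4 + 7*b^3 + 16*b^2 + 12*b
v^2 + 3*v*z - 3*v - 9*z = (v - 3)*(v + 3*z)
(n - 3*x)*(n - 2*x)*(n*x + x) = n^3*x - 5*n^2*x^2 + n^2*x + 6*n*x^3 - 5*n*x^2 + 6*x^3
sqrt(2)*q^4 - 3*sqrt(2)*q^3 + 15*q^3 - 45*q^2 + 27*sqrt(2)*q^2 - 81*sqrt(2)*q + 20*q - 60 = (q - 3)*(q + 2*sqrt(2))*(q + 5*sqrt(2))*(sqrt(2)*q + 1)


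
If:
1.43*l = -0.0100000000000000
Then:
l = -0.01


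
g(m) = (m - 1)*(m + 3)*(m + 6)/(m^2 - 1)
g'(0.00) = -9.00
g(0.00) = 18.00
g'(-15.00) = 0.95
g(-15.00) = -7.71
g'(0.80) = -2.09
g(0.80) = 14.36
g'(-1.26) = -146.93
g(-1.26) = -31.72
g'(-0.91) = -1233.57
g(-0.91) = 118.20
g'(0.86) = -1.89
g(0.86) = 14.24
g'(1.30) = -0.89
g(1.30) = 13.65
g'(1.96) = -0.14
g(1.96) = 13.34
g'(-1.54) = -33.29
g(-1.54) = -12.06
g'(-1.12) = -693.44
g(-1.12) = -76.45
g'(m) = -2*m*(m - 1)*(m + 3)*(m + 6)/(m^2 - 1)^2 + (m - 1)*(m + 3)/(m^2 - 1) + (m - 1)*(m + 6)/(m^2 - 1) + (m + 3)*(m + 6)/(m^2 - 1)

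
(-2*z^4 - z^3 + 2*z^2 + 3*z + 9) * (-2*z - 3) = 4*z^5 + 8*z^4 - z^3 - 12*z^2 - 27*z - 27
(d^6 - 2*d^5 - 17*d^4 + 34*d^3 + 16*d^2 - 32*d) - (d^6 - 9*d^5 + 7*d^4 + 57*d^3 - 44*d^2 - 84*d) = 7*d^5 - 24*d^4 - 23*d^3 + 60*d^2 + 52*d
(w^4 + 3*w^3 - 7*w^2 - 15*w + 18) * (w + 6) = w^5 + 9*w^4 + 11*w^3 - 57*w^2 - 72*w + 108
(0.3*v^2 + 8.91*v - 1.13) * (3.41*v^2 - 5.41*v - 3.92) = 1.023*v^4 + 28.7601*v^3 - 53.2324*v^2 - 28.8139*v + 4.4296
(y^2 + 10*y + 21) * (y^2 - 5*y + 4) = y^4 + 5*y^3 - 25*y^2 - 65*y + 84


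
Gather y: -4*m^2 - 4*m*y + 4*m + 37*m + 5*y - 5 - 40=-4*m^2 + 41*m + y*(5 - 4*m) - 45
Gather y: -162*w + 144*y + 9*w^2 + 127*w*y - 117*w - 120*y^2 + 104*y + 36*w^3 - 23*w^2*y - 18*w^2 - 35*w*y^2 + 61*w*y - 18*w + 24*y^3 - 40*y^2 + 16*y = 36*w^3 - 9*w^2 - 297*w + 24*y^3 + y^2*(-35*w - 160) + y*(-23*w^2 + 188*w + 264)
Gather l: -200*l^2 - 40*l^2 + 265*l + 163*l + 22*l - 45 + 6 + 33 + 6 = -240*l^2 + 450*l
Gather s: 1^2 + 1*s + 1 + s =2*s + 2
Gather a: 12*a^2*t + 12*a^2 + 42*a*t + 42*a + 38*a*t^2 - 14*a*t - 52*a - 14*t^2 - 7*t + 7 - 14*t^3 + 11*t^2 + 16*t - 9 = a^2*(12*t + 12) + a*(38*t^2 + 28*t - 10) - 14*t^3 - 3*t^2 + 9*t - 2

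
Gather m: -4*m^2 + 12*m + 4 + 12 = -4*m^2 + 12*m + 16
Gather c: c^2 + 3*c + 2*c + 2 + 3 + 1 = c^2 + 5*c + 6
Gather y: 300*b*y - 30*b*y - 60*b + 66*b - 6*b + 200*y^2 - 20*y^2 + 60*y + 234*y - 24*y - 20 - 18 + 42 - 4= 180*y^2 + y*(270*b + 270)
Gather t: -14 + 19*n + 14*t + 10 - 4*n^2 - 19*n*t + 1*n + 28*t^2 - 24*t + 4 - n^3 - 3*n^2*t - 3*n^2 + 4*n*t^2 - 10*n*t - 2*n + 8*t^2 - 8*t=-n^3 - 7*n^2 + 18*n + t^2*(4*n + 36) + t*(-3*n^2 - 29*n - 18)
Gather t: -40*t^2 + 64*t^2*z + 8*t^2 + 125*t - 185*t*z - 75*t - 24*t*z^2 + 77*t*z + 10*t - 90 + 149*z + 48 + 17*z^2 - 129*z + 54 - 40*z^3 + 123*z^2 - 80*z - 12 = t^2*(64*z - 32) + t*(-24*z^2 - 108*z + 60) - 40*z^3 + 140*z^2 - 60*z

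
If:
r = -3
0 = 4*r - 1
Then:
No Solution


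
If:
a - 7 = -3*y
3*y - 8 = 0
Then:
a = -1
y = 8/3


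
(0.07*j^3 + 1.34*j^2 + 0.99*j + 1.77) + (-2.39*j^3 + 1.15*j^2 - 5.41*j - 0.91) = -2.32*j^3 + 2.49*j^2 - 4.42*j + 0.86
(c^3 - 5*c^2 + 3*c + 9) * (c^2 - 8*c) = c^5 - 13*c^4 + 43*c^3 - 15*c^2 - 72*c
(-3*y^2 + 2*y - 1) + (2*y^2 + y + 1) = -y^2 + 3*y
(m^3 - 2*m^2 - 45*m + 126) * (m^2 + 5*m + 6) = m^5 + 3*m^4 - 49*m^3 - 111*m^2 + 360*m + 756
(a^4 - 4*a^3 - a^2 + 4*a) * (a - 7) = a^5 - 11*a^4 + 27*a^3 + 11*a^2 - 28*a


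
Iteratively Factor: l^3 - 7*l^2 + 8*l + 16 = (l - 4)*(l^2 - 3*l - 4) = (l - 4)^2*(l + 1)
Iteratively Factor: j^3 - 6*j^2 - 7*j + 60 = (j - 5)*(j^2 - j - 12) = (j - 5)*(j + 3)*(j - 4)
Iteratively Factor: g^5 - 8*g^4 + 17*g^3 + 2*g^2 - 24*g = (g)*(g^4 - 8*g^3 + 17*g^2 + 2*g - 24) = g*(g + 1)*(g^3 - 9*g^2 + 26*g - 24) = g*(g - 3)*(g + 1)*(g^2 - 6*g + 8) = g*(g - 3)*(g - 2)*(g + 1)*(g - 4)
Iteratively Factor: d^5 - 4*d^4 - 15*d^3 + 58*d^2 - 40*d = (d - 2)*(d^4 - 2*d^3 - 19*d^2 + 20*d) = d*(d - 2)*(d^3 - 2*d^2 - 19*d + 20) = d*(d - 2)*(d - 1)*(d^2 - d - 20) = d*(d - 5)*(d - 2)*(d - 1)*(d + 4)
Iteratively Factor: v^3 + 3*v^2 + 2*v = (v)*(v^2 + 3*v + 2) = v*(v + 2)*(v + 1)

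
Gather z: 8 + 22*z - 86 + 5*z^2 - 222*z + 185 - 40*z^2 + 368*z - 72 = -35*z^2 + 168*z + 35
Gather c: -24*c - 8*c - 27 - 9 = -32*c - 36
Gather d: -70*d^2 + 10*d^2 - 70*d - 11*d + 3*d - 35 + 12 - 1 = -60*d^2 - 78*d - 24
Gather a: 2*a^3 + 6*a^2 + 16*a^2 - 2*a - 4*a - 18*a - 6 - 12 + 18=2*a^3 + 22*a^2 - 24*a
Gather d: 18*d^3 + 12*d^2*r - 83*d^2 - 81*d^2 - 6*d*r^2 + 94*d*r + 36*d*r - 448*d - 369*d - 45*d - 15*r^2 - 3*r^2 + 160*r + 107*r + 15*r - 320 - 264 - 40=18*d^3 + d^2*(12*r - 164) + d*(-6*r^2 + 130*r - 862) - 18*r^2 + 282*r - 624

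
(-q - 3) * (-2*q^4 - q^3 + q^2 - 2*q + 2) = 2*q^5 + 7*q^4 + 2*q^3 - q^2 + 4*q - 6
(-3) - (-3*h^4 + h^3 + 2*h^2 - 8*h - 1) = 3*h^4 - h^3 - 2*h^2 + 8*h - 2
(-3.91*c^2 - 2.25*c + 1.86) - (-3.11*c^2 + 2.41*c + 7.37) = -0.8*c^2 - 4.66*c - 5.51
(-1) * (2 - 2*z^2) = 2*z^2 - 2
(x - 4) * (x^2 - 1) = x^3 - 4*x^2 - x + 4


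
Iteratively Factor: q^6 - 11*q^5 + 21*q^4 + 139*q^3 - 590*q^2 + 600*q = (q - 2)*(q^5 - 9*q^4 + 3*q^3 + 145*q^2 - 300*q) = (q - 5)*(q - 2)*(q^4 - 4*q^3 - 17*q^2 + 60*q) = (q - 5)*(q - 3)*(q - 2)*(q^3 - q^2 - 20*q) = (q - 5)*(q - 3)*(q - 2)*(q + 4)*(q^2 - 5*q) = q*(q - 5)*(q - 3)*(q - 2)*(q + 4)*(q - 5)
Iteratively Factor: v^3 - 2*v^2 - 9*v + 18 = (v + 3)*(v^2 - 5*v + 6) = (v - 3)*(v + 3)*(v - 2)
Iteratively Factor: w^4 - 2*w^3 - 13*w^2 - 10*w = (w - 5)*(w^3 + 3*w^2 + 2*w) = w*(w - 5)*(w^2 + 3*w + 2) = w*(w - 5)*(w + 1)*(w + 2)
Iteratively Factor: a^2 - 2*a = (a)*(a - 2)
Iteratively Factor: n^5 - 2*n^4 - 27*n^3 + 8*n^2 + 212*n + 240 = (n + 3)*(n^4 - 5*n^3 - 12*n^2 + 44*n + 80) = (n + 2)*(n + 3)*(n^3 - 7*n^2 + 2*n + 40) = (n - 5)*(n + 2)*(n + 3)*(n^2 - 2*n - 8) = (n - 5)*(n - 4)*(n + 2)*(n + 3)*(n + 2)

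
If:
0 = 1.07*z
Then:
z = 0.00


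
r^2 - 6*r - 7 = (r - 7)*(r + 1)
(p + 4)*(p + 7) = p^2 + 11*p + 28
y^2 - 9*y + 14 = (y - 7)*(y - 2)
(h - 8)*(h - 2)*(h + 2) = h^3 - 8*h^2 - 4*h + 32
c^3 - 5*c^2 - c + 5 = (c - 5)*(c - 1)*(c + 1)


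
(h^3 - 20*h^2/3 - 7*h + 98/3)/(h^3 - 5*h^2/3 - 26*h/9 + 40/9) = 3*(3*h^2 - 14*h - 49)/(9*h^2 + 3*h - 20)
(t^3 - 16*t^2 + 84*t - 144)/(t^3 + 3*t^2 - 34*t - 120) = (t^2 - 10*t + 24)/(t^2 + 9*t + 20)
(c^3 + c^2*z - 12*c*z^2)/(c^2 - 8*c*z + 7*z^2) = c*(c^2 + c*z - 12*z^2)/(c^2 - 8*c*z + 7*z^2)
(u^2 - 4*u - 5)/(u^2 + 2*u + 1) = (u - 5)/(u + 1)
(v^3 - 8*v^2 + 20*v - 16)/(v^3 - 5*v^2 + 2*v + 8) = (v - 2)/(v + 1)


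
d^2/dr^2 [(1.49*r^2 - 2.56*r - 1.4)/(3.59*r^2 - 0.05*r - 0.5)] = (-65.452162*r^3 - 92.21274*r^2 - 26.0634*r - 4.16)/(46.268279*r^6 - 1.933215*r^5 - 19.305225*r^4 + 0.538375*r^3 + 2.68875*r^2 - 0.0375*r - 0.125)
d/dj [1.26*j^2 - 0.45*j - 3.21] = 2.52*j - 0.45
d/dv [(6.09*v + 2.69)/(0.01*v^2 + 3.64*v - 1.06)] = (0.0609*v^2 + 22.1676*v - (0.02*v + 3.64)*(6.09*v + 2.69) - 6.4554)/(0.01*v^2 + 3.64*v - 1.06)^2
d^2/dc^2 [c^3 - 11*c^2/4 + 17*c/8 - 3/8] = 6*c - 11/2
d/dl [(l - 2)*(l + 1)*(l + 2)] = 3*l^2 + 2*l - 4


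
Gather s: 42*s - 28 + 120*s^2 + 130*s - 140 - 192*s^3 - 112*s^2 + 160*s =-192*s^3 + 8*s^2 + 332*s - 168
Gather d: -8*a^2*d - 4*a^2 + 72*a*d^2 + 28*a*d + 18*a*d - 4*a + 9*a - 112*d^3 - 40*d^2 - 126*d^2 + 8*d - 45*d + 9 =-4*a^2 + 5*a - 112*d^3 + d^2*(72*a - 166) + d*(-8*a^2 + 46*a - 37) + 9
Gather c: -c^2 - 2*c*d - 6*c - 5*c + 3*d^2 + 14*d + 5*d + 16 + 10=-c^2 + c*(-2*d - 11) + 3*d^2 + 19*d + 26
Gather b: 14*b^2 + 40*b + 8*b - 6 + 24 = 14*b^2 + 48*b + 18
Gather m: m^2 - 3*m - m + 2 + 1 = m^2 - 4*m + 3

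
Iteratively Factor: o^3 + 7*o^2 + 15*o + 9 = (o + 3)*(o^2 + 4*o + 3) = (o + 1)*(o + 3)*(o + 3)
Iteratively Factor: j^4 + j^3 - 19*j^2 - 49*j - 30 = (j + 1)*(j^3 - 19*j - 30) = (j - 5)*(j + 1)*(j^2 + 5*j + 6) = (j - 5)*(j + 1)*(j + 2)*(j + 3)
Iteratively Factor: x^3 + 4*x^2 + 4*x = (x)*(x^2 + 4*x + 4) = x*(x + 2)*(x + 2)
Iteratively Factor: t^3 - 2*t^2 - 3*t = (t)*(t^2 - 2*t - 3) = t*(t + 1)*(t - 3)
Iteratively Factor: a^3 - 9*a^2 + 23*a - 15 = (a - 3)*(a^2 - 6*a + 5) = (a - 5)*(a - 3)*(a - 1)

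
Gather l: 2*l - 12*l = -10*l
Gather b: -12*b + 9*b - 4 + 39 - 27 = 8 - 3*b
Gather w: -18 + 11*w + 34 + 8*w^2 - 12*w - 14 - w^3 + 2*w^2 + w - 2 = -w^3 + 10*w^2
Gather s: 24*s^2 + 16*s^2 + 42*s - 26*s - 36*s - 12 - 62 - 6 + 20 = 40*s^2 - 20*s - 60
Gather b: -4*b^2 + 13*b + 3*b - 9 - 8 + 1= -4*b^2 + 16*b - 16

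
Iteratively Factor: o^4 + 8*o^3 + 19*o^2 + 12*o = (o + 3)*(o^3 + 5*o^2 + 4*o) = (o + 1)*(o + 3)*(o^2 + 4*o) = o*(o + 1)*(o + 3)*(o + 4)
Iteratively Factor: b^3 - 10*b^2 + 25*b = (b - 5)*(b^2 - 5*b) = b*(b - 5)*(b - 5)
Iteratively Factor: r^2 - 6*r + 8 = (r - 2)*(r - 4)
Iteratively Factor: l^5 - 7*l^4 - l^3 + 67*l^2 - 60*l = (l - 1)*(l^4 - 6*l^3 - 7*l^2 + 60*l) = l*(l - 1)*(l^3 - 6*l^2 - 7*l + 60) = l*(l - 5)*(l - 1)*(l^2 - l - 12) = l*(l - 5)*(l - 1)*(l + 3)*(l - 4)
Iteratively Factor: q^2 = (q)*(q)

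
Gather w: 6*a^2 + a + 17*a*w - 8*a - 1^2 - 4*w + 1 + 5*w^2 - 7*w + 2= 6*a^2 - 7*a + 5*w^2 + w*(17*a - 11) + 2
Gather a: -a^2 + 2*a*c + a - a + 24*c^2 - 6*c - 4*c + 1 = -a^2 + 2*a*c + 24*c^2 - 10*c + 1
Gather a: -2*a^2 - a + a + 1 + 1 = 2 - 2*a^2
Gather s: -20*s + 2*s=-18*s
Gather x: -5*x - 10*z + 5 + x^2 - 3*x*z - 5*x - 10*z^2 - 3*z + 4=x^2 + x*(-3*z - 10) - 10*z^2 - 13*z + 9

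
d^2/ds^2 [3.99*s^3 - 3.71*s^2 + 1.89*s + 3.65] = 23.94*s - 7.42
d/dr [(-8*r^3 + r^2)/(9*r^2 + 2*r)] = 2*(-36*r^2 - 16*r + 1)/(81*r^2 + 36*r + 4)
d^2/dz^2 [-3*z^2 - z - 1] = -6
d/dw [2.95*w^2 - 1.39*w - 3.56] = 5.9*w - 1.39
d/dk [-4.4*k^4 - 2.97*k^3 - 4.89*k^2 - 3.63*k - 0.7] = -17.6*k^3 - 8.91*k^2 - 9.78*k - 3.63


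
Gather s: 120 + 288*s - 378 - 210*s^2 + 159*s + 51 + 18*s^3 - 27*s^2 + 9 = 18*s^3 - 237*s^2 + 447*s - 198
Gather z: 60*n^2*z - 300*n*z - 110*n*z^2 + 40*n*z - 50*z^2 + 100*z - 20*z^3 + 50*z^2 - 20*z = -110*n*z^2 - 20*z^3 + z*(60*n^2 - 260*n + 80)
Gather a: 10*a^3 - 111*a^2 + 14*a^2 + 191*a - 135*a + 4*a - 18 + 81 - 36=10*a^3 - 97*a^2 + 60*a + 27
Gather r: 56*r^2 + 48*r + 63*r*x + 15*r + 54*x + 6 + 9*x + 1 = 56*r^2 + r*(63*x + 63) + 63*x + 7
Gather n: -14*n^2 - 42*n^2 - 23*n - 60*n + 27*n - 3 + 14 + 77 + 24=-56*n^2 - 56*n + 112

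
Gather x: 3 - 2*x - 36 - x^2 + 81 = -x^2 - 2*x + 48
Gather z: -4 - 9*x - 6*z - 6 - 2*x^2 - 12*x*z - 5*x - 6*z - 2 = -2*x^2 - 14*x + z*(-12*x - 12) - 12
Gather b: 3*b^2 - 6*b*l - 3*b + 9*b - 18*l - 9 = 3*b^2 + b*(6 - 6*l) - 18*l - 9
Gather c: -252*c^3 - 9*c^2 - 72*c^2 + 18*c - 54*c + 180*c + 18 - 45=-252*c^3 - 81*c^2 + 144*c - 27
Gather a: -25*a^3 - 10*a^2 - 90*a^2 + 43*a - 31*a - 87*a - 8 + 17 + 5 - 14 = -25*a^3 - 100*a^2 - 75*a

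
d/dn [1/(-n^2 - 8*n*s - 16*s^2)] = 2*(n + 4*s)/(n^2 + 8*n*s + 16*s^2)^2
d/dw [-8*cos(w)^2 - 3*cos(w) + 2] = (16*cos(w) + 3)*sin(w)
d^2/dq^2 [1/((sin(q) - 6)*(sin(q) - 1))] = (-4*sin(q)^3 + 17*sin(q)^2 - 2*sin(q) - 86)/((sin(q) - 6)^3*(sin(q) - 1)^2)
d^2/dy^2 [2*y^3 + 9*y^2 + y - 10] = 12*y + 18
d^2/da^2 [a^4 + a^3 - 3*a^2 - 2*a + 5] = 12*a^2 + 6*a - 6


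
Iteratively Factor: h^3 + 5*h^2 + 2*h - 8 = (h + 2)*(h^2 + 3*h - 4) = (h - 1)*(h + 2)*(h + 4)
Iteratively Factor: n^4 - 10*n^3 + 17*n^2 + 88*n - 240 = (n + 3)*(n^3 - 13*n^2 + 56*n - 80) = (n - 4)*(n + 3)*(n^2 - 9*n + 20) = (n - 4)^2*(n + 3)*(n - 5)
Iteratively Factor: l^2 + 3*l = (l)*(l + 3)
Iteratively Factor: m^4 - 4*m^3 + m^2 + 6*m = (m)*(m^3 - 4*m^2 + m + 6) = m*(m - 2)*(m^2 - 2*m - 3) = m*(m - 3)*(m - 2)*(m + 1)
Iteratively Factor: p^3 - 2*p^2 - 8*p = (p)*(p^2 - 2*p - 8) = p*(p + 2)*(p - 4)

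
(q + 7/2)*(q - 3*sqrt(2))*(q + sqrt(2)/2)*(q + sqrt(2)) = q^4 - 3*sqrt(2)*q^3/2 + 7*q^3/2 - 8*q^2 - 21*sqrt(2)*q^2/4 - 28*q - 3*sqrt(2)*q - 21*sqrt(2)/2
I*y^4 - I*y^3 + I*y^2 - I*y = y*(y - I)*(y + I)*(I*y - I)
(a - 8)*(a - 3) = a^2 - 11*a + 24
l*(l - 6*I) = l^2 - 6*I*l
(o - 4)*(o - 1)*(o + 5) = o^3 - 21*o + 20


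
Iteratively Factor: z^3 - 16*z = (z)*(z^2 - 16) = z*(z - 4)*(z + 4)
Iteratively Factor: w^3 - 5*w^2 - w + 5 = (w - 5)*(w^2 - 1) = (w - 5)*(w + 1)*(w - 1)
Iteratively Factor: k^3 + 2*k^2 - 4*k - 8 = (k + 2)*(k^2 - 4) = (k + 2)^2*(k - 2)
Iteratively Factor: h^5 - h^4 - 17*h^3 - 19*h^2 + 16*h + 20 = (h + 2)*(h^4 - 3*h^3 - 11*h^2 + 3*h + 10) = (h + 1)*(h + 2)*(h^3 - 4*h^2 - 7*h + 10) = (h + 1)*(h + 2)^2*(h^2 - 6*h + 5) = (h - 1)*(h + 1)*(h + 2)^2*(h - 5)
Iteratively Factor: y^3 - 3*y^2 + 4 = (y - 2)*(y^2 - y - 2) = (y - 2)*(y + 1)*(y - 2)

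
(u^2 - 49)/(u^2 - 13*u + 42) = (u + 7)/(u - 6)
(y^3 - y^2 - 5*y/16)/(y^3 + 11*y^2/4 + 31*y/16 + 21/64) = 4*y*(4*y - 5)/(16*y^2 + 40*y + 21)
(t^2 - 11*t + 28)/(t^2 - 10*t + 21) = (t - 4)/(t - 3)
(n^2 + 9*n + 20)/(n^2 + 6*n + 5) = (n + 4)/(n + 1)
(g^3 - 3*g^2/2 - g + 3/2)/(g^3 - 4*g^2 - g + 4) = (g - 3/2)/(g - 4)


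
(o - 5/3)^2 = o^2 - 10*o/3 + 25/9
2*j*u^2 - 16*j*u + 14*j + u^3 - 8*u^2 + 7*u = (2*j + u)*(u - 7)*(u - 1)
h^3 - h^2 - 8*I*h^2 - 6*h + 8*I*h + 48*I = (h - 3)*(h + 2)*(h - 8*I)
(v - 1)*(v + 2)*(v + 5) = v^3 + 6*v^2 + 3*v - 10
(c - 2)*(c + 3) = c^2 + c - 6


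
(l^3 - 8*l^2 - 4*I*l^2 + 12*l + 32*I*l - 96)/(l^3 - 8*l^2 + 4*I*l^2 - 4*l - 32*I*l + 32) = (l - 6*I)/(l + 2*I)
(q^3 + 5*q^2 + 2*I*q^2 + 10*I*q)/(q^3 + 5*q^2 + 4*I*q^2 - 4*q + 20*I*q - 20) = q/(q + 2*I)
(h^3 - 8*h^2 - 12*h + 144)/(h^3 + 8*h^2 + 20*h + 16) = (h^2 - 12*h + 36)/(h^2 + 4*h + 4)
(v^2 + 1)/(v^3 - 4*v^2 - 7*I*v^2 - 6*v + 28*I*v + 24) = (v + I)/(v^2 + v*(-4 - 6*I) + 24*I)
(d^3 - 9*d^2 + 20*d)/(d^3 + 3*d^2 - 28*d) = (d - 5)/(d + 7)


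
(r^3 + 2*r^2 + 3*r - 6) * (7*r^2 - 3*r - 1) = 7*r^5 + 11*r^4 + 14*r^3 - 53*r^2 + 15*r + 6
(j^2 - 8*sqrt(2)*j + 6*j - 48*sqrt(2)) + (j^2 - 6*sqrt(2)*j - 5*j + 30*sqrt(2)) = 2*j^2 - 14*sqrt(2)*j + j - 18*sqrt(2)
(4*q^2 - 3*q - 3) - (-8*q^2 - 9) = 12*q^2 - 3*q + 6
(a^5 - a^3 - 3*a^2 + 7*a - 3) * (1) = a^5 - a^3 - 3*a^2 + 7*a - 3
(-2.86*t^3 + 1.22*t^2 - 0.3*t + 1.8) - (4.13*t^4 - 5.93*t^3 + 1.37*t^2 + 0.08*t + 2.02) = -4.13*t^4 + 3.07*t^3 - 0.15*t^2 - 0.38*t - 0.22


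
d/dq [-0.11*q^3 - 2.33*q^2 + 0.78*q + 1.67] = -0.33*q^2 - 4.66*q + 0.78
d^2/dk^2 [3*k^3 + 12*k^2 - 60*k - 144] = 18*k + 24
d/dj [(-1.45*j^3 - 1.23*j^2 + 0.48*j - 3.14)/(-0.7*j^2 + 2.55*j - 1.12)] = (1.015*j^4 - 7.395*j^3 + 2.0715*j^2 - 1.6408*j + 7.4694)/(0.49*j^4 - 3.57*j^3 + 8.0705*j^2 - 5.712*j + 1.2544)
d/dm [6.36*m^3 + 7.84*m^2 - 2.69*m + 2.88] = 19.08*m^2 + 15.68*m - 2.69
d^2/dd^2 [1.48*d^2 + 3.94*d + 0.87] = 2.96000000000000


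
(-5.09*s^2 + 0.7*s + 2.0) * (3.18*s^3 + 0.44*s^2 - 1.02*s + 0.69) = -16.1862*s^5 - 0.0135999999999998*s^4 + 11.8598*s^3 - 3.3461*s^2 - 1.557*s + 1.38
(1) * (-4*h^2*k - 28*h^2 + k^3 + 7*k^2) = -4*h^2*k - 28*h^2 + k^3 + 7*k^2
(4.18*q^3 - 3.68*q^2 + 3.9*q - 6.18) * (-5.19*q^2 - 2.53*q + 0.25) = -21.6942*q^5 + 8.5238*q^4 - 9.8856*q^3 + 21.2872*q^2 + 16.6104*q - 1.545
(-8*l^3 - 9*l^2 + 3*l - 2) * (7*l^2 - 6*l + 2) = -56*l^5 - 15*l^4 + 59*l^3 - 50*l^2 + 18*l - 4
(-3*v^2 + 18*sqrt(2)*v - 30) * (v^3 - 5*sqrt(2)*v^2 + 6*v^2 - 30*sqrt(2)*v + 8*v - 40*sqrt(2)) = -3*v^5 - 18*v^4 + 33*sqrt(2)*v^4 - 234*v^3 + 198*sqrt(2)*v^3 - 1260*v^2 + 414*sqrt(2)*v^2 - 1680*v + 900*sqrt(2)*v + 1200*sqrt(2)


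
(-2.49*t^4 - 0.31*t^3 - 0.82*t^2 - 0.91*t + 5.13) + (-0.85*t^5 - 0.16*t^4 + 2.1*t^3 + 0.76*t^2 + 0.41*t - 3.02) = -0.85*t^5 - 2.65*t^4 + 1.79*t^3 - 0.0599999999999999*t^2 - 0.5*t + 2.11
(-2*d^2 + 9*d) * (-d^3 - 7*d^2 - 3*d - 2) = 2*d^5 + 5*d^4 - 57*d^3 - 23*d^2 - 18*d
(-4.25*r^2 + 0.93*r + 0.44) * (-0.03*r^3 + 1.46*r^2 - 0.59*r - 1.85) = 0.1275*r^5 - 6.2329*r^4 + 3.8521*r^3 + 7.9562*r^2 - 1.9801*r - 0.814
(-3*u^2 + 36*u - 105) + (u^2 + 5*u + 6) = -2*u^2 + 41*u - 99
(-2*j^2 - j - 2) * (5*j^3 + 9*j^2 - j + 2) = -10*j^5 - 23*j^4 - 17*j^3 - 21*j^2 - 4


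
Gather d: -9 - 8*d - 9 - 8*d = -16*d - 18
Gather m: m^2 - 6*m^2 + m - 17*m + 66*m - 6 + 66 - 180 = -5*m^2 + 50*m - 120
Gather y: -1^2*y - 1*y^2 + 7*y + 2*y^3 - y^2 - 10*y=2*y^3 - 2*y^2 - 4*y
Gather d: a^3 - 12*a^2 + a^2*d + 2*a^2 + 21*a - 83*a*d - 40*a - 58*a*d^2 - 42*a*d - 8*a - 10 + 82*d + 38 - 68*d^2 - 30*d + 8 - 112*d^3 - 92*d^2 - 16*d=a^3 - 10*a^2 - 27*a - 112*d^3 + d^2*(-58*a - 160) + d*(a^2 - 125*a + 36) + 36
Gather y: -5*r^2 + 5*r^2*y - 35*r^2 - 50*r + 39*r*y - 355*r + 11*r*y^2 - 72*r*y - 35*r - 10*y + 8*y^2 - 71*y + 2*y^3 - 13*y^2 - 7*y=-40*r^2 - 440*r + 2*y^3 + y^2*(11*r - 5) + y*(5*r^2 - 33*r - 88)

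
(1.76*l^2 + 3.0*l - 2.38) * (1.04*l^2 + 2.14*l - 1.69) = 1.8304*l^4 + 6.8864*l^3 + 0.9704*l^2 - 10.1632*l + 4.0222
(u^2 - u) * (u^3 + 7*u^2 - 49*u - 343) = u^5 + 6*u^4 - 56*u^3 - 294*u^2 + 343*u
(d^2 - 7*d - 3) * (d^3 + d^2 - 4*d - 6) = d^5 - 6*d^4 - 14*d^3 + 19*d^2 + 54*d + 18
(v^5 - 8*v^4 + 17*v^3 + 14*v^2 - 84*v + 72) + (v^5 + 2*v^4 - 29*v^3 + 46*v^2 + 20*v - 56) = 2*v^5 - 6*v^4 - 12*v^3 + 60*v^2 - 64*v + 16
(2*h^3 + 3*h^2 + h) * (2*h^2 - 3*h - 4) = 4*h^5 - 15*h^3 - 15*h^2 - 4*h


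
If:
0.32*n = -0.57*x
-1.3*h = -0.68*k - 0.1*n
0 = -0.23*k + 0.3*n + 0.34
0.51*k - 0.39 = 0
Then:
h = 0.36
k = 0.76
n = -0.55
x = 0.31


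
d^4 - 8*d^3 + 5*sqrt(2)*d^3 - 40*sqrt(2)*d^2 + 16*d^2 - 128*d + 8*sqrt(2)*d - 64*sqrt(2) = (d - 8)*(d + sqrt(2))*(d + 2*sqrt(2))^2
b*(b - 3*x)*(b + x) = b^3 - 2*b^2*x - 3*b*x^2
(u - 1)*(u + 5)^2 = u^3 + 9*u^2 + 15*u - 25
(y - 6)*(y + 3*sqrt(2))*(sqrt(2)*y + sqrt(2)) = sqrt(2)*y^3 - 5*sqrt(2)*y^2 + 6*y^2 - 30*y - 6*sqrt(2)*y - 36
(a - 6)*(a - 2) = a^2 - 8*a + 12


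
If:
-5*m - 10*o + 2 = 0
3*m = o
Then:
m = 2/35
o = 6/35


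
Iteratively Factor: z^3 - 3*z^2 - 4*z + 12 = (z - 2)*(z^2 - z - 6) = (z - 3)*(z - 2)*(z + 2)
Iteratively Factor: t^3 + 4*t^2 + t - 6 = (t - 1)*(t^2 + 5*t + 6) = (t - 1)*(t + 2)*(t + 3)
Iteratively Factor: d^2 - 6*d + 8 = (d - 2)*(d - 4)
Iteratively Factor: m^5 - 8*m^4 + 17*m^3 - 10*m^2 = (m)*(m^4 - 8*m^3 + 17*m^2 - 10*m) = m^2*(m^3 - 8*m^2 + 17*m - 10) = m^2*(m - 2)*(m^2 - 6*m + 5) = m^2*(m - 5)*(m - 2)*(m - 1)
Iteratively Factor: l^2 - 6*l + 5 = (l - 1)*(l - 5)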